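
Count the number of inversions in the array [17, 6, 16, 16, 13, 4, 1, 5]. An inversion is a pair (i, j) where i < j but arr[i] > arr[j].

Finding inversions in [17, 6, 16, 16, 13, 4, 1, 5]:

(0, 1): arr[0]=17 > arr[1]=6
(0, 2): arr[0]=17 > arr[2]=16
(0, 3): arr[0]=17 > arr[3]=16
(0, 4): arr[0]=17 > arr[4]=13
(0, 5): arr[0]=17 > arr[5]=4
(0, 6): arr[0]=17 > arr[6]=1
(0, 7): arr[0]=17 > arr[7]=5
(1, 5): arr[1]=6 > arr[5]=4
(1, 6): arr[1]=6 > arr[6]=1
(1, 7): arr[1]=6 > arr[7]=5
(2, 4): arr[2]=16 > arr[4]=13
(2, 5): arr[2]=16 > arr[5]=4
(2, 6): arr[2]=16 > arr[6]=1
(2, 7): arr[2]=16 > arr[7]=5
(3, 4): arr[3]=16 > arr[4]=13
(3, 5): arr[3]=16 > arr[5]=4
(3, 6): arr[3]=16 > arr[6]=1
(3, 7): arr[3]=16 > arr[7]=5
(4, 5): arr[4]=13 > arr[5]=4
(4, 6): arr[4]=13 > arr[6]=1
(4, 7): arr[4]=13 > arr[7]=5
(5, 6): arr[5]=4 > arr[6]=1

Total inversions: 22

The array has 22 inversion(s): (0,1), (0,2), (0,3), (0,4), (0,5), (0,6), (0,7), (1,5), (1,6), (1,7), (2,4), (2,5), (2,6), (2,7), (3,4), (3,5), (3,6), (3,7), (4,5), (4,6), (4,7), (5,6). Each pair (i,j) satisfies i < j and arr[i] > arr[j].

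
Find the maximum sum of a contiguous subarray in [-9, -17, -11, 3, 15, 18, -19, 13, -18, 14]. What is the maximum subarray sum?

Using Kadane's algorithm on [-9, -17, -11, 3, 15, 18, -19, 13, -18, 14]:

Scanning through the array:
Position 1 (value -17): max_ending_here = -17, max_so_far = -9
Position 2 (value -11): max_ending_here = -11, max_so_far = -9
Position 3 (value 3): max_ending_here = 3, max_so_far = 3
Position 4 (value 15): max_ending_here = 18, max_so_far = 18
Position 5 (value 18): max_ending_here = 36, max_so_far = 36
Position 6 (value -19): max_ending_here = 17, max_so_far = 36
Position 7 (value 13): max_ending_here = 30, max_so_far = 36
Position 8 (value -18): max_ending_here = 12, max_so_far = 36
Position 9 (value 14): max_ending_here = 26, max_so_far = 36

Maximum subarray: [3, 15, 18]
Maximum sum: 36

The maximum subarray is [3, 15, 18] with sum 36. This subarray runs from index 3 to index 5.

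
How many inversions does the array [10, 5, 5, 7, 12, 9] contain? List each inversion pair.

Finding inversions in [10, 5, 5, 7, 12, 9]:

(0, 1): arr[0]=10 > arr[1]=5
(0, 2): arr[0]=10 > arr[2]=5
(0, 3): arr[0]=10 > arr[3]=7
(0, 5): arr[0]=10 > arr[5]=9
(4, 5): arr[4]=12 > arr[5]=9

Total inversions: 5

The array has 5 inversion(s): (0,1), (0,2), (0,3), (0,5), (4,5). Each pair (i,j) satisfies i < j and arr[i] > arr[j].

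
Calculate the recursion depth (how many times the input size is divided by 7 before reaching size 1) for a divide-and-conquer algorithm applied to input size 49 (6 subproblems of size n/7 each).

For divide and conquer with division factor 7:

Problem sizes at each level:
Level 0: 49
Level 1: 7
Level 2: 1

The root is level 0 and the size-1 base case is level 2 (the tree spans levels 0 through 2, i.e. 3 levels counting the root), so the depth is the number of divisions: log_7(49) = 2

The recursion tree depth is log_7(49) = 2. At each level, the problem size is divided by 7, so it takes 2 divisions to reduce to a base case of size 1. The algorithm makes 6 recursive calls at each level.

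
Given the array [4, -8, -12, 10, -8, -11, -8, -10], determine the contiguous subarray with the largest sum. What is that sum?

Using Kadane's algorithm on [4, -8, -12, 10, -8, -11, -8, -10]:

Scanning through the array:
Position 1 (value -8): max_ending_here = -4, max_so_far = 4
Position 2 (value -12): max_ending_here = -12, max_so_far = 4
Position 3 (value 10): max_ending_here = 10, max_so_far = 10
Position 4 (value -8): max_ending_here = 2, max_so_far = 10
Position 5 (value -11): max_ending_here = -9, max_so_far = 10
Position 6 (value -8): max_ending_here = -8, max_so_far = 10
Position 7 (value -10): max_ending_here = -10, max_so_far = 10

Maximum subarray: [10]
Maximum sum: 10

The maximum subarray is [10] with sum 10. This subarray runs from index 3 to index 3.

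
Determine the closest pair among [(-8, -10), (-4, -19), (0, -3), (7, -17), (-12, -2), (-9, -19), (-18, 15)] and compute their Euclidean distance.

Computing all pairwise distances among 7 points:

d((-8, -10), (-4, -19)) = 9.8489
d((-8, -10), (0, -3)) = 10.6301
d((-8, -10), (7, -17)) = 16.5529
d((-8, -10), (-12, -2)) = 8.9443
d((-8, -10), (-9, -19)) = 9.0554
d((-8, -10), (-18, 15)) = 26.9258
d((-4, -19), (0, -3)) = 16.4924
d((-4, -19), (7, -17)) = 11.1803
d((-4, -19), (-12, -2)) = 18.7883
d((-4, -19), (-9, -19)) = 5.0 <-- minimum
d((-4, -19), (-18, 15)) = 36.7696
d((0, -3), (7, -17)) = 15.6525
d((0, -3), (-12, -2)) = 12.0416
d((0, -3), (-9, -19)) = 18.3576
d((0, -3), (-18, 15)) = 25.4558
d((7, -17), (-12, -2)) = 24.2074
d((7, -17), (-9, -19)) = 16.1245
d((7, -17), (-18, 15)) = 40.6079
d((-12, -2), (-9, -19)) = 17.2627
d((-12, -2), (-18, 15)) = 18.0278
d((-9, -19), (-18, 15)) = 35.171

Closest pair: (-4, -19) and (-9, -19) with distance 5.0

The closest pair is (-4, -19) and (-9, -19) with Euclidean distance 5.0. For 7 points, brute-force pairwise comparison is shown above. For large n, the divide-and-conquer algorithm (sort by x, recurse on halves, check the dividing strip) achieves O(n log n).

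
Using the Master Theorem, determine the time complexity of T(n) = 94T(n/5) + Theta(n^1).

Master Theorem for T(n) = 94T(n/5) + O(n^1):

a = 94, b = 5, c = 1
log_b(a) = log_5(94) = 2.8229

Case 1: c = 1 < log_5(94) = 2.8229
T(n) = O(n^(log_5 94))

For T(n) = 94T(n/5) + O(n^1): log_5(94) = 2.8229. This is Case 1 of the Master Theorem (c < log_b(a), work dominated by leaves), giving O(n^(log_5 94)).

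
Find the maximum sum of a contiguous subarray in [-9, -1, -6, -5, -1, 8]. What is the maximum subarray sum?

Using Kadane's algorithm on [-9, -1, -6, -5, -1, 8]:

Scanning through the array:
Position 1 (value -1): max_ending_here = -1, max_so_far = -1
Position 2 (value -6): max_ending_here = -6, max_so_far = -1
Position 3 (value -5): max_ending_here = -5, max_so_far = -1
Position 4 (value -1): max_ending_here = -1, max_so_far = -1
Position 5 (value 8): max_ending_here = 8, max_so_far = 8

Maximum subarray: [8]
Maximum sum: 8

The maximum subarray is [8] with sum 8. This subarray runs from index 5 to index 5.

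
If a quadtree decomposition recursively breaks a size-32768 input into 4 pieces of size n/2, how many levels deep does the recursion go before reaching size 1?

For divide and conquer with division factor 2:

Problem sizes at each level:
Level 0: 32768
Level 1: 16384
Level 2: 8192
Level 3: 4096
Level 4: 2048
Level 5: 1024
Level 6: 512
Level 7: 256
Level 8: 128
Level 9: 64
Level 10: 32
Level 11: 16
Level 12: 8
Level 13: 4
Level 14: 2
Level 15: 1

The root is level 0 and the size-1 base case is level 15 (the tree spans levels 0 through 15, i.e. 16 levels counting the root), so the depth is the number of divisions: log_2(32768) = 15

The recursion tree depth is log_2(32768) = 15. At each level, the problem size is divided by 2, so it takes 15 divisions to reduce to a base case of size 1. The algorithm makes 4 recursive calls at each level.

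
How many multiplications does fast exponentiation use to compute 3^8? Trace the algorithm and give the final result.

Computing 3^8 by squaring (build up from 3^1; each line after the first costs one multiplication):

3^1 = 3
3^2 = (3^1)^2 = 3^2 = 9
3^4 = (3^2)^2 = 9^2 = 81
3^8 = (3^4)^2 = 81^2 = 6561

Result: 6561
Multiplications needed: 3 (3 lines after 3^1)

3^8 = 6561. Using exponentiation by squaring, this requires 3 multiplications. The key idea: if the exponent is even, square the half-power; if odd, multiply by the base once.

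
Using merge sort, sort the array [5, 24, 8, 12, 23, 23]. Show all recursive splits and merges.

Merge sort trace:

Split: [5, 24, 8, 12, 23, 23] -> [5, 24, 8] and [12, 23, 23]
  Split: [5, 24, 8] -> [5] and [24, 8]
    Split: [24, 8] -> [24] and [8]
    Merge: [24] + [8] -> [8, 24]
  Merge: [5] + [8, 24] -> [5, 8, 24]
  Split: [12, 23, 23] -> [12] and [23, 23]
    Split: [23, 23] -> [23] and [23]
    Merge: [23] + [23] -> [23, 23]
  Merge: [12] + [23, 23] -> [12, 23, 23]
Merge: [5, 8, 24] + [12, 23, 23] -> [5, 8, 12, 23, 23, 24]

Final sorted array: [5, 8, 12, 23, 23, 24]

The merge sort proceeds by recursively splitting the array and merging sorted halves.
After all merges, the sorted array is [5, 8, 12, 23, 23, 24].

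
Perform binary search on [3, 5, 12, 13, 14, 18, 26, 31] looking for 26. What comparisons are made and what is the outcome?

Binary search for 26 in [3, 5, 12, 13, 14, 18, 26, 31]:

lo=0, hi=7, mid=3, arr[mid]=13 -> 13 < 26, search right half
lo=4, hi=7, mid=5, arr[mid]=18 -> 18 < 26, search right half
lo=6, hi=7, mid=6, arr[mid]=26 -> Found target at index 6!

Binary search finds 26 at index 6 after 3 comparisons. The search repeatedly halves the search space by comparing with the middle element.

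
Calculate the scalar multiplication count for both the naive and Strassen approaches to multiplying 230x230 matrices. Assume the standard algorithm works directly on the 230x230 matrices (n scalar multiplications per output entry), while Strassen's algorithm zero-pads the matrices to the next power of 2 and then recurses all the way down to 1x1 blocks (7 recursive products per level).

Matrix multiplication for 230x230 matrices:

Strassen's algorithm requires power-of-2 dimensions. Pad 230x230 to 256x256 (next power of 2).

Standard algorithm: 230^3 = 12167000 multiplications
Strassen's algorithm: 7^(log2(256)) = 7^8 = 5764801 multiplications
Savings: 12167000 - 5764801 = 6402199 multiplications

Standard: 12167000 multiplications (230^3). Strassen: 5764801 multiplications (7^8, after padding to 256x256). Strassen reduces 8 recursive multiplications to 7 at each level.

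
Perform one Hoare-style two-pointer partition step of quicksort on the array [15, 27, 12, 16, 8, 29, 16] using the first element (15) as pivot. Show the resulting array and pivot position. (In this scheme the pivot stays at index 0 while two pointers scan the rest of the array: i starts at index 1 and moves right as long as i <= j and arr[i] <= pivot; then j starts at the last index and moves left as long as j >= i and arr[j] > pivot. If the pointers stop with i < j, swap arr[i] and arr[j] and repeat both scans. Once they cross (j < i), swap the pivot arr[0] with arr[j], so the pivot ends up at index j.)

Hoare-style two-pointer partition with pivot = 15:

Initial array: [15, 27, 12, 16, 8, 29, 16]

Pointers start at i = 1, j = 6.
i stops at index 1 (arr[1]=27 > 15), j stops at index 4 (arr[4]=8 <= 15): swap arr[1] and arr[4], array becomes [15, 8, 12, 16, 27, 29, 16]
i ends at 3, j ends at 2: the pointers have crossed (j < i), so scanning stops.

Swap pivot arr[0] with arr[2] to place pivot at position 2: [12, 8, 15, 16, 27, 29, 16]
Pivot position: 2

After partitioning with pivot 15, the array becomes [12, 8, 15, 16, 27, 29, 16]. The pivot is placed at index 2. All elements to the left of the pivot are <= 15, and all elements to the right are > 15.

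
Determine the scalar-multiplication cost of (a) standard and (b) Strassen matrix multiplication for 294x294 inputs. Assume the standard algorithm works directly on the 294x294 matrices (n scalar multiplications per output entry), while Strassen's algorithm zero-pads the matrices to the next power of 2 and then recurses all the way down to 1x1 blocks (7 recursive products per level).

Matrix multiplication for 294x294 matrices:

Strassen's algorithm requires power-of-2 dimensions. Pad 294x294 to 512x512 (next power of 2).

Standard algorithm: 294^3 = 25412184 multiplications
Strassen's algorithm: 7^(log2(512)) = 7^9 = 40353607 multiplications
Difference: 25412184 - 40353607 = -14941423 (Strassen uses MORE here due to padding overhead — for small or just-over-power-of-2 n, padding can outweigh the per-level savings)

Standard: 25412184 multiplications (294^3). Strassen: 40353607 multiplications (7^9, after padding to 512x512). Strassen reduces 8 recursive multiplications to 7 at each level.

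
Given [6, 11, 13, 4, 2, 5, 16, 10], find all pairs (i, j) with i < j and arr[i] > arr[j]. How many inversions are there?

Finding inversions in [6, 11, 13, 4, 2, 5, 16, 10]:

(0, 3): arr[0]=6 > arr[3]=4
(0, 4): arr[0]=6 > arr[4]=2
(0, 5): arr[0]=6 > arr[5]=5
(1, 3): arr[1]=11 > arr[3]=4
(1, 4): arr[1]=11 > arr[4]=2
(1, 5): arr[1]=11 > arr[5]=5
(1, 7): arr[1]=11 > arr[7]=10
(2, 3): arr[2]=13 > arr[3]=4
(2, 4): arr[2]=13 > arr[4]=2
(2, 5): arr[2]=13 > arr[5]=5
(2, 7): arr[2]=13 > arr[7]=10
(3, 4): arr[3]=4 > arr[4]=2
(6, 7): arr[6]=16 > arr[7]=10

Total inversions: 13

The array has 13 inversion(s): (0,3), (0,4), (0,5), (1,3), (1,4), (1,5), (1,7), (2,3), (2,4), (2,5), (2,7), (3,4), (6,7). Each pair (i,j) satisfies i < j and arr[i] > arr[j].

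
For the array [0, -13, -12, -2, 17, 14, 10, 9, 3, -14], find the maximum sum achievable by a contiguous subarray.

Using Kadane's algorithm on [0, -13, -12, -2, 17, 14, 10, 9, 3, -14]:

Scanning through the array:
Position 1 (value -13): max_ending_here = -13, max_so_far = 0
Position 2 (value -12): max_ending_here = -12, max_so_far = 0
Position 3 (value -2): max_ending_here = -2, max_so_far = 0
Position 4 (value 17): max_ending_here = 17, max_so_far = 17
Position 5 (value 14): max_ending_here = 31, max_so_far = 31
Position 6 (value 10): max_ending_here = 41, max_so_far = 41
Position 7 (value 9): max_ending_here = 50, max_so_far = 50
Position 8 (value 3): max_ending_here = 53, max_so_far = 53
Position 9 (value -14): max_ending_here = 39, max_so_far = 53

Maximum subarray: [17, 14, 10, 9, 3]
Maximum sum: 53

The maximum subarray is [17, 14, 10, 9, 3] with sum 53. This subarray runs from index 4 to index 8.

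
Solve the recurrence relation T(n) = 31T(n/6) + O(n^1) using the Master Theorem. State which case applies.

Master Theorem for T(n) = 31T(n/6) + O(n^1):

a = 31, b = 6, c = 1
log_b(a) = log_6(31) = 1.9165

Case 1: c = 1 < log_6(31) = 1.9165
T(n) = O(n^(log_6 31))

For T(n) = 31T(n/6) + O(n^1): log_6(31) = 1.9165. This is Case 1 of the Master Theorem (c < log_b(a), work dominated by leaves), giving O(n^(log_6 31)).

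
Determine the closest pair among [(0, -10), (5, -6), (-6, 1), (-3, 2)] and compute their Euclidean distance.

Computing all pairwise distances among 4 points:

d((0, -10), (5, -6)) = 6.4031
d((0, -10), (-6, 1)) = 12.53
d((0, -10), (-3, 2)) = 12.3693
d((5, -6), (-6, 1)) = 13.0384
d((5, -6), (-3, 2)) = 11.3137
d((-6, 1), (-3, 2)) = 3.1623 <-- minimum

Closest pair: (-6, 1) and (-3, 2) with distance 3.1623

The closest pair is (-6, 1) and (-3, 2) with Euclidean distance 3.1623. For 4 points, brute-force pairwise comparison is shown above. For large n, the divide-and-conquer algorithm (sort by x, recurse on halves, check the dividing strip) achieves O(n log n).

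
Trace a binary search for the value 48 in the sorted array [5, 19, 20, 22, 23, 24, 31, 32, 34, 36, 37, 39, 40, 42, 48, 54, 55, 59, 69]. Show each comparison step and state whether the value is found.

Binary search for 48 in [5, 19, 20, 22, 23, 24, 31, 32, 34, 36, 37, 39, 40, 42, 48, 54, 55, 59, 69]:

lo=0, hi=18, mid=9, arr[mid]=36 -> 36 < 48, search right half
lo=10, hi=18, mid=14, arr[mid]=48 -> Found target at index 14!

Binary search finds 48 at index 14 after 2 comparisons. The search repeatedly halves the search space by comparing with the middle element.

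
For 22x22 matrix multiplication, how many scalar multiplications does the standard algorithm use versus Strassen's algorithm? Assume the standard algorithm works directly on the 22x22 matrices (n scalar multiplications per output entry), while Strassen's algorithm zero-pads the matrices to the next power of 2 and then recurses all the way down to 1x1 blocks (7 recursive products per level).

Matrix multiplication for 22x22 matrices:

Strassen's algorithm requires power-of-2 dimensions. Pad 22x22 to 32x32 (next power of 2).

Standard algorithm: 22^3 = 10648 multiplications
Strassen's algorithm: 7^(log2(32)) = 7^5 = 16807 multiplications
Difference: 10648 - 16807 = -6159 (Strassen uses MORE here due to padding overhead — for small or just-over-power-of-2 n, padding can outweigh the per-level savings)

Standard: 10648 multiplications (22^3). Strassen: 16807 multiplications (7^5, after padding to 32x32). Strassen reduces 8 recursive multiplications to 7 at each level.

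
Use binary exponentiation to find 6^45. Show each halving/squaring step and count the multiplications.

Computing 6^45 by squaring (build up from 6^1; each line after the first costs one multiplication):

6^1 = 6
6^2 = (6^1)^2 = 6^2 = 36
6^4 = (6^2)^2 = 36^2 = 1296
6^5 = 6 * 6^4 = 6 * 1296 = 7776
6^10 = (6^5)^2 = 7776^2 = 60466176
6^11 = 6 * 6^10 = 6 * 60466176 = 362797056
6^22 = (6^11)^2 = 362797056^2 = 131621703842267136
6^44 = (6^22)^2 = 131621703842267136^2 = 17324272922341479351919144385642496
6^45 = 6 * 6^44 = 6 * 17324272922341479351919144385642496 = 103945637534048876111514866313854976

Result: 103945637534048876111514866313854976
Multiplications needed: 8 (8 lines after 6^1)

6^45 = 103945637534048876111514866313854976. Using exponentiation by squaring, this requires 8 multiplications. The key idea: if the exponent is even, square the half-power; if odd, multiply by the base once.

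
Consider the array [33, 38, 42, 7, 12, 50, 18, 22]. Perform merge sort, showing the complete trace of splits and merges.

Merge sort trace:

Split: [33, 38, 42, 7, 12, 50, 18, 22] -> [33, 38, 42, 7] and [12, 50, 18, 22]
  Split: [33, 38, 42, 7] -> [33, 38] and [42, 7]
    Split: [33, 38] -> [33] and [38]
    Merge: [33] + [38] -> [33, 38]
    Split: [42, 7] -> [42] and [7]
    Merge: [42] + [7] -> [7, 42]
  Merge: [33, 38] + [7, 42] -> [7, 33, 38, 42]
  Split: [12, 50, 18, 22] -> [12, 50] and [18, 22]
    Split: [12, 50] -> [12] and [50]
    Merge: [12] + [50] -> [12, 50]
    Split: [18, 22] -> [18] and [22]
    Merge: [18] + [22] -> [18, 22]
  Merge: [12, 50] + [18, 22] -> [12, 18, 22, 50]
Merge: [7, 33, 38, 42] + [12, 18, 22, 50] -> [7, 12, 18, 22, 33, 38, 42, 50]

Final sorted array: [7, 12, 18, 22, 33, 38, 42, 50]

The merge sort proceeds by recursively splitting the array and merging sorted halves.
After all merges, the sorted array is [7, 12, 18, 22, 33, 38, 42, 50].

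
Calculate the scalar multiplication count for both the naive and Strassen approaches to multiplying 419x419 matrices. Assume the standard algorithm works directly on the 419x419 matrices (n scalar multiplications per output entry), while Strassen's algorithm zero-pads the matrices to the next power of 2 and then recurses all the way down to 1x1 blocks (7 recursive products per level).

Matrix multiplication for 419x419 matrices:

Strassen's algorithm requires power-of-2 dimensions. Pad 419x419 to 512x512 (next power of 2).

Standard algorithm: 419^3 = 73560059 multiplications
Strassen's algorithm: 7^(log2(512)) = 7^9 = 40353607 multiplications
Savings: 73560059 - 40353607 = 33206452 multiplications

Standard: 73560059 multiplications (419^3). Strassen: 40353607 multiplications (7^9, after padding to 512x512). Strassen reduces 8 recursive multiplications to 7 at each level.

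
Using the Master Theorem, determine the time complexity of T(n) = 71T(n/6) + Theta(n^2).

Master Theorem for T(n) = 71T(n/6) + O(n^2):

a = 71, b = 6, c = 2
log_b(a) = log_6(71) = 2.3790

Case 1: c = 2 < log_6(71) = 2.3790
T(n) = O(n^(log_6 71))

For T(n) = 71T(n/6) + O(n^2): log_6(71) = 2.3790. This is Case 1 of the Master Theorem (c < log_b(a), work dominated by leaves), giving O(n^(log_6 71)).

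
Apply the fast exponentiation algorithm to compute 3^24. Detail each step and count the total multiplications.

Computing 3^24 by squaring (build up from 3^1; each line after the first costs one multiplication):

3^1 = 3
3^2 = (3^1)^2 = 3^2 = 9
3^3 = 3 * 3^2 = 3 * 9 = 27
3^6 = (3^3)^2 = 27^2 = 729
3^12 = (3^6)^2 = 729^2 = 531441
3^24 = (3^12)^2 = 531441^2 = 282429536481

Result: 282429536481
Multiplications needed: 5 (5 lines after 3^1)

3^24 = 282429536481. Using exponentiation by squaring, this requires 5 multiplications. The key idea: if the exponent is even, square the half-power; if odd, multiply by the base once.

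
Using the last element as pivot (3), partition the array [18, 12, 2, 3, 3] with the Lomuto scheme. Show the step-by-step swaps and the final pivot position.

Lomuto partition with pivot = 3:

Initial array: [18, 12, 2, 3, 3]

arr[0]=18 > 3: no swap
arr[1]=12 > 3: no swap
arr[2]=2 <= 3: swap with position 0, array becomes [2, 12, 18, 3, 3]
arr[3]=3 <= 3: swap with position 1, array becomes [2, 3, 18, 12, 3]

Place pivot at position 2: [2, 3, 3, 12, 18]
Pivot position: 2

After partitioning with pivot 3, the array becomes [2, 3, 3, 12, 18]. The pivot is placed at index 2. All elements to the left of the pivot are <= 3, and all elements to the right are > 3.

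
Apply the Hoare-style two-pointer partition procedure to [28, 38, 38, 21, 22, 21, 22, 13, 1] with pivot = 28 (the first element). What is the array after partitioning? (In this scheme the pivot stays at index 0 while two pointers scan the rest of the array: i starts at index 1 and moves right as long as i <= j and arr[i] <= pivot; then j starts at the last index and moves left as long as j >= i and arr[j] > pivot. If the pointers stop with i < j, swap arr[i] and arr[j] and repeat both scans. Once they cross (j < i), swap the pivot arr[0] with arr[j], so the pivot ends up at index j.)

Hoare-style two-pointer partition with pivot = 28:

Initial array: [28, 38, 38, 21, 22, 21, 22, 13, 1]

Pointers start at i = 1, j = 8.
i stops at index 1 (arr[1]=38 > 28), j stops at index 8 (arr[8]=1 <= 28): swap arr[1] and arr[8], array becomes [28, 1, 38, 21, 22, 21, 22, 13, 38]
i stops at index 2 (arr[2]=38 > 28), j stops at index 7 (arr[7]=13 <= 28): swap arr[2] and arr[7], array becomes [28, 1, 13, 21, 22, 21, 22, 38, 38]
i ends at 7, j ends at 6: the pointers have crossed (j < i), so scanning stops.

Swap pivot arr[0] with arr[6] to place pivot at position 6: [22, 1, 13, 21, 22, 21, 28, 38, 38]
Pivot position: 6

After partitioning with pivot 28, the array becomes [22, 1, 13, 21, 22, 21, 28, 38, 38]. The pivot is placed at index 6. All elements to the left of the pivot are <= 28, and all elements to the right are > 28.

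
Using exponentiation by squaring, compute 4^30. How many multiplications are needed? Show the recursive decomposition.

Computing 4^30 by squaring (build up from 4^1; each line after the first costs one multiplication):

4^1 = 4
4^2 = (4^1)^2 = 4^2 = 16
4^3 = 4 * 4^2 = 4 * 16 = 64
4^6 = (4^3)^2 = 64^2 = 4096
4^7 = 4 * 4^6 = 4 * 4096 = 16384
4^14 = (4^7)^2 = 16384^2 = 268435456
4^15 = 4 * 4^14 = 4 * 268435456 = 1073741824
4^30 = (4^15)^2 = 1073741824^2 = 1152921504606846976

Result: 1152921504606846976
Multiplications needed: 7 (7 lines after 4^1)

4^30 = 1152921504606846976. Using exponentiation by squaring, this requires 7 multiplications. The key idea: if the exponent is even, square the half-power; if odd, multiply by the base once.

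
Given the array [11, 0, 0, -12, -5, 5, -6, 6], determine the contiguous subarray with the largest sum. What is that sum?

Using Kadane's algorithm on [11, 0, 0, -12, -5, 5, -6, 6]:

Scanning through the array:
Position 1 (value 0): max_ending_here = 11, max_so_far = 11
Position 2 (value 0): max_ending_here = 11, max_so_far = 11
Position 3 (value -12): max_ending_here = -1, max_so_far = 11
Position 4 (value -5): max_ending_here = -5, max_so_far = 11
Position 5 (value 5): max_ending_here = 5, max_so_far = 11
Position 6 (value -6): max_ending_here = -1, max_so_far = 11
Position 7 (value 6): max_ending_here = 6, max_so_far = 11

Maximum subarray: [11]
Maximum sum: 11

The maximum subarray is [11] with sum 11. This subarray runs from index 0 to index 0.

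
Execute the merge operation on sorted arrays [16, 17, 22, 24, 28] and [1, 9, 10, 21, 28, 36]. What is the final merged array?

Merging process:

Compare 16 vs 1: take 1 from right. Merged: [1]
Compare 16 vs 9: take 9 from right. Merged: [1, 9]
Compare 16 vs 10: take 10 from right. Merged: [1, 9, 10]
Compare 16 vs 21: take 16 from left. Merged: [1, 9, 10, 16]
Compare 17 vs 21: take 17 from left. Merged: [1, 9, 10, 16, 17]
Compare 22 vs 21: take 21 from right. Merged: [1, 9, 10, 16, 17, 21]
Compare 22 vs 28: take 22 from left. Merged: [1, 9, 10, 16, 17, 21, 22]
Compare 24 vs 28: take 24 from left. Merged: [1, 9, 10, 16, 17, 21, 22, 24]
Compare 28 vs 28: take 28 from left. Merged: [1, 9, 10, 16, 17, 21, 22, 24, 28]
Append remaining from right: [28, 36]. Merged: [1, 9, 10, 16, 17, 21, 22, 24, 28, 28, 36]

Final merged array: [1, 9, 10, 16, 17, 21, 22, 24, 28, 28, 36]
Total comparisons: 9

The merged array is [1, 9, 10, 16, 17, 21, 22, 24, 28, 28, 36], requiring 9 comparisons. The merge step runs in O(n) time where n is the total number of elements.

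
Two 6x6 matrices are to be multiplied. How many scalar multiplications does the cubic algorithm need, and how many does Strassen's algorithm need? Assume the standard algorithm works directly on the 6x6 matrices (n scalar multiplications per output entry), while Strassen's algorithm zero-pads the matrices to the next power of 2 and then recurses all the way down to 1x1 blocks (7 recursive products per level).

Matrix multiplication for 6x6 matrices:

Strassen's algorithm requires power-of-2 dimensions. Pad 6x6 to 8x8 (next power of 2).

Standard algorithm: 6^3 = 216 multiplications
Strassen's algorithm: 7^(log2(8)) = 7^3 = 343 multiplications
Difference: 216 - 343 = -127 (Strassen uses MORE here due to padding overhead — for small or just-over-power-of-2 n, padding can outweigh the per-level savings)

Standard: 216 multiplications (6^3). Strassen: 343 multiplications (7^3, after padding to 8x8). Strassen reduces 8 recursive multiplications to 7 at each level.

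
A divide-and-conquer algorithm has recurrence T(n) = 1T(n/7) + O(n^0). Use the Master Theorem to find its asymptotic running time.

Master Theorem for T(n) = 1T(n/7) + O(n^0):

a = 1, b = 7, c = 0
log_b(a) = log_7(1) = 0.0000

Case 2: c = 0 = log_7(1) = 0.0000
T(n) = O(n^0 log n) = O(log n)

For T(n) = 1T(n/7) + O(n^0): log_7(1) = 0.0000. This is Case 2 of the Master Theorem (c = log_b(a), equal work at all levels), giving O(log n).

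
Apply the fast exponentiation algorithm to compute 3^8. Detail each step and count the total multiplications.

Computing 3^8 by squaring (build up from 3^1; each line after the first costs one multiplication):

3^1 = 3
3^2 = (3^1)^2 = 3^2 = 9
3^4 = (3^2)^2 = 9^2 = 81
3^8 = (3^4)^2 = 81^2 = 6561

Result: 6561
Multiplications needed: 3 (3 lines after 3^1)

3^8 = 6561. Using exponentiation by squaring, this requires 3 multiplications. The key idea: if the exponent is even, square the half-power; if odd, multiply by the base once.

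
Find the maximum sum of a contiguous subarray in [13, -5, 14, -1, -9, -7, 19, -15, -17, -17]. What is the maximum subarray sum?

Using Kadane's algorithm on [13, -5, 14, -1, -9, -7, 19, -15, -17, -17]:

Scanning through the array:
Position 1 (value -5): max_ending_here = 8, max_so_far = 13
Position 2 (value 14): max_ending_here = 22, max_so_far = 22
Position 3 (value -1): max_ending_here = 21, max_so_far = 22
Position 4 (value -9): max_ending_here = 12, max_so_far = 22
Position 5 (value -7): max_ending_here = 5, max_so_far = 22
Position 6 (value 19): max_ending_here = 24, max_so_far = 24
Position 7 (value -15): max_ending_here = 9, max_so_far = 24
Position 8 (value -17): max_ending_here = -8, max_so_far = 24
Position 9 (value -17): max_ending_here = -17, max_so_far = 24

Maximum subarray: [13, -5, 14, -1, -9, -7, 19]
Maximum sum: 24

The maximum subarray is [13, -5, 14, -1, -9, -7, 19] with sum 24. This subarray runs from index 0 to index 6.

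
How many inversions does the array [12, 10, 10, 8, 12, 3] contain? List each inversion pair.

Finding inversions in [12, 10, 10, 8, 12, 3]:

(0, 1): arr[0]=12 > arr[1]=10
(0, 2): arr[0]=12 > arr[2]=10
(0, 3): arr[0]=12 > arr[3]=8
(0, 5): arr[0]=12 > arr[5]=3
(1, 3): arr[1]=10 > arr[3]=8
(1, 5): arr[1]=10 > arr[5]=3
(2, 3): arr[2]=10 > arr[3]=8
(2, 5): arr[2]=10 > arr[5]=3
(3, 5): arr[3]=8 > arr[5]=3
(4, 5): arr[4]=12 > arr[5]=3

Total inversions: 10

The array has 10 inversion(s): (0,1), (0,2), (0,3), (0,5), (1,3), (1,5), (2,3), (2,5), (3,5), (4,5). Each pair (i,j) satisfies i < j and arr[i] > arr[j].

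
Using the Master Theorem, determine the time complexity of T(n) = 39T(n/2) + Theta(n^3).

Master Theorem for T(n) = 39T(n/2) + O(n^3):

a = 39, b = 2, c = 3
log_b(a) = log_2(39) = 5.2854

Case 1: c = 3 < log_2(39) = 5.2854
T(n) = O(n^(log_2 39))

For T(n) = 39T(n/2) + O(n^3): log_2(39) = 5.2854. This is Case 1 of the Master Theorem (c < log_b(a), work dominated by leaves), giving O(n^(log_2 39)).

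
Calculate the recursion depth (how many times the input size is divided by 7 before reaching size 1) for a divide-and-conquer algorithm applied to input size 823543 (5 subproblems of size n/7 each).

For divide and conquer with division factor 7:

Problem sizes at each level:
Level 0: 823543
Level 1: 117649
Level 2: 16807
Level 3: 2401
Level 4: 343
Level 5: 49
Level 6: 7
Level 7: 1

The root is level 0 and the size-1 base case is level 7 (the tree spans levels 0 through 7, i.e. 8 levels counting the root), so the depth is the number of divisions: log_7(823543) = 7

The recursion tree depth is log_7(823543) = 7. At each level, the problem size is divided by 7, so it takes 7 divisions to reduce to a base case of size 1. The algorithm makes 5 recursive calls at each level.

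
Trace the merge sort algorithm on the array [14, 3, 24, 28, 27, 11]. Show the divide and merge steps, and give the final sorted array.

Merge sort trace:

Split: [14, 3, 24, 28, 27, 11] -> [14, 3, 24] and [28, 27, 11]
  Split: [14, 3, 24] -> [14] and [3, 24]
    Split: [3, 24] -> [3] and [24]
    Merge: [3] + [24] -> [3, 24]
  Merge: [14] + [3, 24] -> [3, 14, 24]
  Split: [28, 27, 11] -> [28] and [27, 11]
    Split: [27, 11] -> [27] and [11]
    Merge: [27] + [11] -> [11, 27]
  Merge: [28] + [11, 27] -> [11, 27, 28]
Merge: [3, 14, 24] + [11, 27, 28] -> [3, 11, 14, 24, 27, 28]

Final sorted array: [3, 11, 14, 24, 27, 28]

The merge sort proceeds by recursively splitting the array and merging sorted halves.
After all merges, the sorted array is [3, 11, 14, 24, 27, 28].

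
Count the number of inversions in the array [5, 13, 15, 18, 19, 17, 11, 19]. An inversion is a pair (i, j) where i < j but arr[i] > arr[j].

Finding inversions in [5, 13, 15, 18, 19, 17, 11, 19]:

(1, 6): arr[1]=13 > arr[6]=11
(2, 6): arr[2]=15 > arr[6]=11
(3, 5): arr[3]=18 > arr[5]=17
(3, 6): arr[3]=18 > arr[6]=11
(4, 5): arr[4]=19 > arr[5]=17
(4, 6): arr[4]=19 > arr[6]=11
(5, 6): arr[5]=17 > arr[6]=11

Total inversions: 7

The array has 7 inversion(s): (1,6), (2,6), (3,5), (3,6), (4,5), (4,6), (5,6). Each pair (i,j) satisfies i < j and arr[i] > arr[j].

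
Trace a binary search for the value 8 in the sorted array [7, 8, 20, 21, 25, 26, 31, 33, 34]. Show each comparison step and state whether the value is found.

Binary search for 8 in [7, 8, 20, 21, 25, 26, 31, 33, 34]:

lo=0, hi=8, mid=4, arr[mid]=25 -> 25 > 8, search left half
lo=0, hi=3, mid=1, arr[mid]=8 -> Found target at index 1!

Binary search finds 8 at index 1 after 2 comparisons. The search repeatedly halves the search space by comparing with the middle element.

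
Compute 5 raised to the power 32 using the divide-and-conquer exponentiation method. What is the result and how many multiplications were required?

Computing 5^32 by squaring (build up from 5^1; each line after the first costs one multiplication):

5^1 = 5
5^2 = (5^1)^2 = 5^2 = 25
5^4 = (5^2)^2 = 25^2 = 625
5^8 = (5^4)^2 = 625^2 = 390625
5^16 = (5^8)^2 = 390625^2 = 152587890625
5^32 = (5^16)^2 = 152587890625^2 = 23283064365386962890625

Result: 23283064365386962890625
Multiplications needed: 5 (5 lines after 5^1)

5^32 = 23283064365386962890625. Using exponentiation by squaring, this requires 5 multiplications. The key idea: if the exponent is even, square the half-power; if odd, multiply by the base once.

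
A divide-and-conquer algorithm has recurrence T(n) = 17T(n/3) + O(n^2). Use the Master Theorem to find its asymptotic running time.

Master Theorem for T(n) = 17T(n/3) + O(n^2):

a = 17, b = 3, c = 2
log_b(a) = log_3(17) = 2.5789

Case 1: c = 2 < log_3(17) = 2.5789
T(n) = O(n^(log_3 17))

For T(n) = 17T(n/3) + O(n^2): log_3(17) = 2.5789. This is Case 1 of the Master Theorem (c < log_b(a), work dominated by leaves), giving O(n^(log_3 17)).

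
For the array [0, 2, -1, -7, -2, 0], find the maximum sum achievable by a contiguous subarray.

Using Kadane's algorithm on [0, 2, -1, -7, -2, 0]:

Scanning through the array:
Position 1 (value 2): max_ending_here = 2, max_so_far = 2
Position 2 (value -1): max_ending_here = 1, max_so_far = 2
Position 3 (value -7): max_ending_here = -6, max_so_far = 2
Position 4 (value -2): max_ending_here = -2, max_so_far = 2
Position 5 (value 0): max_ending_here = 0, max_so_far = 2

Maximum subarray: [0, 2]
Maximum sum: 2

The maximum subarray is [0, 2] with sum 2. This subarray runs from index 0 to index 1.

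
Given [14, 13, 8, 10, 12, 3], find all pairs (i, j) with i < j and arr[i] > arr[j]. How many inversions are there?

Finding inversions in [14, 13, 8, 10, 12, 3]:

(0, 1): arr[0]=14 > arr[1]=13
(0, 2): arr[0]=14 > arr[2]=8
(0, 3): arr[0]=14 > arr[3]=10
(0, 4): arr[0]=14 > arr[4]=12
(0, 5): arr[0]=14 > arr[5]=3
(1, 2): arr[1]=13 > arr[2]=8
(1, 3): arr[1]=13 > arr[3]=10
(1, 4): arr[1]=13 > arr[4]=12
(1, 5): arr[1]=13 > arr[5]=3
(2, 5): arr[2]=8 > arr[5]=3
(3, 5): arr[3]=10 > arr[5]=3
(4, 5): arr[4]=12 > arr[5]=3

Total inversions: 12

The array has 12 inversion(s): (0,1), (0,2), (0,3), (0,4), (0,5), (1,2), (1,3), (1,4), (1,5), (2,5), (3,5), (4,5). Each pair (i,j) satisfies i < j and arr[i] > arr[j].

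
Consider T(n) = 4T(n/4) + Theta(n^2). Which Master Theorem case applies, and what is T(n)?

Master Theorem for T(n) = 4T(n/4) + O(n^2):

a = 4, b = 4, c = 2
log_b(a) = log_4(4) = 1.0000

Case 3: c = 2 > log_4(4) = 1.0000
T(n) = O(n^2) = O(n^2)

For T(n) = 4T(n/4) + O(n^2): log_4(4) = 1.0000. This is Case 3 of the Master Theorem (c > log_b(a), work dominated by root), giving O(n^2).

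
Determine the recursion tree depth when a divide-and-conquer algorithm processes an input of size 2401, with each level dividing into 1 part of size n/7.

For divide and conquer with division factor 7:

Problem sizes at each level:
Level 0: 2401
Level 1: 343
Level 2: 49
Level 3: 7
Level 4: 1

The root is level 0 and the size-1 base case is level 4 (the tree spans levels 0 through 4, i.e. 5 levels counting the root), so the depth is the number of divisions: log_7(2401) = 4

The recursion tree depth is log_7(2401) = 4. At each level, the problem size is divided by 7, so it takes 4 divisions to reduce to a base case of size 1. The algorithm makes 1 recursive call at each level.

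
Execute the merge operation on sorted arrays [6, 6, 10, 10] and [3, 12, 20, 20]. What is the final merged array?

Merging process:

Compare 6 vs 3: take 3 from right. Merged: [3]
Compare 6 vs 12: take 6 from left. Merged: [3, 6]
Compare 6 vs 12: take 6 from left. Merged: [3, 6, 6]
Compare 10 vs 12: take 10 from left. Merged: [3, 6, 6, 10]
Compare 10 vs 12: take 10 from left. Merged: [3, 6, 6, 10, 10]
Append remaining from right: [12, 20, 20]. Merged: [3, 6, 6, 10, 10, 12, 20, 20]

Final merged array: [3, 6, 6, 10, 10, 12, 20, 20]
Total comparisons: 5

The merged array is [3, 6, 6, 10, 10, 12, 20, 20], requiring 5 comparisons. The merge step runs in O(n) time where n is the total number of elements.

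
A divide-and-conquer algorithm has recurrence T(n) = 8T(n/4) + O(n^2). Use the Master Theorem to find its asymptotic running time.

Master Theorem for T(n) = 8T(n/4) + O(n^2):

a = 8, b = 4, c = 2
log_b(a) = log_4(8) = 1.5000

Case 3: c = 2 > log_4(8) = 1.5000
T(n) = O(n^2) = O(n^2)

For T(n) = 8T(n/4) + O(n^2): log_4(8) = 1.5000. This is Case 3 of the Master Theorem (c > log_b(a), work dominated by root), giving O(n^2).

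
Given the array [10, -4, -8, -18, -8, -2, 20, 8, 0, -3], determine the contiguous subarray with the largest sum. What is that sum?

Using Kadane's algorithm on [10, -4, -8, -18, -8, -2, 20, 8, 0, -3]:

Scanning through the array:
Position 1 (value -4): max_ending_here = 6, max_so_far = 10
Position 2 (value -8): max_ending_here = -2, max_so_far = 10
Position 3 (value -18): max_ending_here = -18, max_so_far = 10
Position 4 (value -8): max_ending_here = -8, max_so_far = 10
Position 5 (value -2): max_ending_here = -2, max_so_far = 10
Position 6 (value 20): max_ending_here = 20, max_so_far = 20
Position 7 (value 8): max_ending_here = 28, max_so_far = 28
Position 8 (value 0): max_ending_here = 28, max_so_far = 28
Position 9 (value -3): max_ending_here = 25, max_so_far = 28

Maximum subarray: [20, 8]
Maximum sum: 28

The maximum subarray is [20, 8] with sum 28. This subarray runs from index 6 to index 7.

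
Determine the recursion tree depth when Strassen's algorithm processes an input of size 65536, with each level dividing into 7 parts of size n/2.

For divide and conquer with division factor 2:

Problem sizes at each level:
Level 0: 65536
Level 1: 32768
Level 2: 16384
Level 3: 8192
Level 4: 4096
Level 5: 2048
Level 6: 1024
Level 7: 512
Level 8: 256
Level 9: 128
Level 10: 64
Level 11: 32
Level 12: 16
Level 13: 8
Level 14: 4
Level 15: 2
Level 16: 1

The root is level 0 and the size-1 base case is level 16 (the tree spans levels 0 through 16, i.e. 17 levels counting the root), so the depth is the number of divisions: log_2(65536) = 16

The recursion tree depth is log_2(65536) = 16. At each level, the problem size is divided by 2, so it takes 16 divisions to reduce to a base case of size 1. The algorithm makes 7 recursive calls at each level.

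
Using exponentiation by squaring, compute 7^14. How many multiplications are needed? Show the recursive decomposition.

Computing 7^14 by squaring (build up from 7^1; each line after the first costs one multiplication):

7^1 = 7
7^2 = (7^1)^2 = 7^2 = 49
7^3 = 7 * 7^2 = 7 * 49 = 343
7^6 = (7^3)^2 = 343^2 = 117649
7^7 = 7 * 7^6 = 7 * 117649 = 823543
7^14 = (7^7)^2 = 823543^2 = 678223072849

Result: 678223072849
Multiplications needed: 5 (5 lines after 7^1)

7^14 = 678223072849. Using exponentiation by squaring, this requires 5 multiplications. The key idea: if the exponent is even, square the half-power; if odd, multiply by the base once.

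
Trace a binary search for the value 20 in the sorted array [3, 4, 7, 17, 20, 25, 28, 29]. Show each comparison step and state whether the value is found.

Binary search for 20 in [3, 4, 7, 17, 20, 25, 28, 29]:

lo=0, hi=7, mid=3, arr[mid]=17 -> 17 < 20, search right half
lo=4, hi=7, mid=5, arr[mid]=25 -> 25 > 20, search left half
lo=4, hi=4, mid=4, arr[mid]=20 -> Found target at index 4!

Binary search finds 20 at index 4 after 3 comparisons. The search repeatedly halves the search space by comparing with the middle element.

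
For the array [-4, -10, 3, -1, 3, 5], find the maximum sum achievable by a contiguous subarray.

Using Kadane's algorithm on [-4, -10, 3, -1, 3, 5]:

Scanning through the array:
Position 1 (value -10): max_ending_here = -10, max_so_far = -4
Position 2 (value 3): max_ending_here = 3, max_so_far = 3
Position 3 (value -1): max_ending_here = 2, max_so_far = 3
Position 4 (value 3): max_ending_here = 5, max_so_far = 5
Position 5 (value 5): max_ending_here = 10, max_so_far = 10

Maximum subarray: [3, -1, 3, 5]
Maximum sum: 10

The maximum subarray is [3, -1, 3, 5] with sum 10. This subarray runs from index 2 to index 5.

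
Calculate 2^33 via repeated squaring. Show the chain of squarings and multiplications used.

Computing 2^33 by squaring (build up from 2^1; each line after the first costs one multiplication):

2^1 = 2
2^2 = (2^1)^2 = 2^2 = 4
2^4 = (2^2)^2 = 4^2 = 16
2^8 = (2^4)^2 = 16^2 = 256
2^16 = (2^8)^2 = 256^2 = 65536
2^32 = (2^16)^2 = 65536^2 = 4294967296
2^33 = 2 * 2^32 = 2 * 4294967296 = 8589934592

Result: 8589934592
Multiplications needed: 6 (6 lines after 2^1)

2^33 = 8589934592. Using exponentiation by squaring, this requires 6 multiplications. The key idea: if the exponent is even, square the half-power; if odd, multiply by the base once.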